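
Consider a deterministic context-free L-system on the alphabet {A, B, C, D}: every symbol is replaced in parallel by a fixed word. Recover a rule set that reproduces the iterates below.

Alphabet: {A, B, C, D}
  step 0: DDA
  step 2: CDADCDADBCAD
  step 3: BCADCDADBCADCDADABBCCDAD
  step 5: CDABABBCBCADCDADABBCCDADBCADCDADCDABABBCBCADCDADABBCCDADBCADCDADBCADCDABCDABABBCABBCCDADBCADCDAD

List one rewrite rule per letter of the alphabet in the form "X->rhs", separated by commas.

A->CD, B->AB, C->BC, D->AD

  step 2 ⇒ step 3: CDADCDADBCAD ⇒ BC·AD·CD·AD·BC·AD·CD·AD·AB·BC·CD·AD
    A ↦ CD
    B ↦ AB
    C ↦ BC
    D ↦ AD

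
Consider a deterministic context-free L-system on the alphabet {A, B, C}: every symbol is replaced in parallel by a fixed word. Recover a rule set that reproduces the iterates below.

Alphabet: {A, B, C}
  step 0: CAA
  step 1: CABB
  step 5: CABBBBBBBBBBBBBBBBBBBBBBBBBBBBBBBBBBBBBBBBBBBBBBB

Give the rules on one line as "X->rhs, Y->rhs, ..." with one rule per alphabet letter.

A->B, B->BB, C->CA

  step 0 ⇒ step 1: CAA ⇒ CA·B·B
    A ↦ B
    C ↦ CA
    B ↦ BB  (constrained at step 1)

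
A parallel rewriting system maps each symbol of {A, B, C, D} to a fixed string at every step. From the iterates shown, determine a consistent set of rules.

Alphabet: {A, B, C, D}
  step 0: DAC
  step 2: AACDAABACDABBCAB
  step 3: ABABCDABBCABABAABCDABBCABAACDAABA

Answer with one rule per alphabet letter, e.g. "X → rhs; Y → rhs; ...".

A->AB, B->A, C->CDA, D->BBC

  step 2 ⇒ step 3: AACDAABACDABBCAB ⇒ AB·AB·CDA·BBC·AB·AB·A·AB·CDA·BBC·AB·A·A·CDA·AB·A
    A ↦ AB
    B ↦ A
    C ↦ CDA
    D ↦ BBC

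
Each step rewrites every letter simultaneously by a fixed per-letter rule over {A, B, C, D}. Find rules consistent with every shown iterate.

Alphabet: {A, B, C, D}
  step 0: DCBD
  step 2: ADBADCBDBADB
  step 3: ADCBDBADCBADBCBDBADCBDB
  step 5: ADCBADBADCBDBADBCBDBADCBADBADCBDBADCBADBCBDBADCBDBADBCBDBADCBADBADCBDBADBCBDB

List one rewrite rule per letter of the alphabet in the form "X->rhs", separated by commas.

A->AD, B->DB, C->A, D->CB

  step 2 ⇒ step 3: ADBADCBDBADB ⇒ AD·CB·DB·AD·CB·A·DB·CB·DB·AD·CB·DB
    A ↦ AD
    B ↦ DB
    C ↦ A
    D ↦ CB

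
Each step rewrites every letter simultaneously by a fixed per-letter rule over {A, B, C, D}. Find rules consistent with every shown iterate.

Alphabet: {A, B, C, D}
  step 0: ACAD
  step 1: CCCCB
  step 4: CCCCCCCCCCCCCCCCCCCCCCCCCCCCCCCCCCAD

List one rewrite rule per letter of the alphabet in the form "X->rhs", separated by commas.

A->C, B->AD, C->CC, D->B

  step 0 ⇒ step 1: ACAD ⇒ C·CC·C·B
    A ↦ C
    C ↦ CC
    D ↦ B
    B ↦ AD  (constrained at step 1)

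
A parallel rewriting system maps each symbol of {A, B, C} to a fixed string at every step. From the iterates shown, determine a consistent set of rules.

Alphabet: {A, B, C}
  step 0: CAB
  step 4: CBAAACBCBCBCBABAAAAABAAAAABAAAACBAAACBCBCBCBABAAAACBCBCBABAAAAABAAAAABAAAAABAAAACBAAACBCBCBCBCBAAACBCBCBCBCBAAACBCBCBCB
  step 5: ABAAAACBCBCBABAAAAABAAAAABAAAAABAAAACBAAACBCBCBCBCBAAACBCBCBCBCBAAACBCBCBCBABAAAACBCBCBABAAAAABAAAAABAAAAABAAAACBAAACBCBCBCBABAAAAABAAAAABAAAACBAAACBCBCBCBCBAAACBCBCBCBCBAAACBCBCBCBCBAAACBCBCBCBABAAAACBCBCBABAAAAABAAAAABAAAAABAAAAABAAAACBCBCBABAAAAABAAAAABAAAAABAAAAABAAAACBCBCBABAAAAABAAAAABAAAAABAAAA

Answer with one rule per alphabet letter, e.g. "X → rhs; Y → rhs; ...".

  step 4 ⇒ step 5: CBAAACBCBCBCBABAAAAABAAAAABAAAACBAAACBCBCBCBABAAAACBCBCBABAAAAABAAAAABAAAAABAAAACBAAACBCBCBCBCBAAACBCBCBCBCBAAACBCBCBCB ⇒ ABA·AAA·CB·CB·CB·ABA·AAA·ABA·AAA·ABA·AAA·ABA·AAA·CB·AAA·CB·CB·CB·CB·CB·AAA·CB·CB·CB·CB·CB·AAA·CB·CB·CB·CB·ABA·AAA·CB·CB·CB·ABA·AAA·ABA·AAA·ABA·AAA·ABA·AAA·CB·AAA·CB·CB·CB·CB·ABA·AAA·ABA·AAA·ABA·AAA·CB·AAA·CB·CB·CB·CB·CB·AAA·CB·CB·CB·CB·CB·AAA·CB·CB·CB·CB·CB·AAA·CB·CB·CB·CB·ABA·AAA·CB·CB·CB·ABA·AAA·ABA·AAA·ABA·AAA·ABA·AAA·ABA·AAA·CB·CB·CB·ABA·AAA·ABA·AAA·ABA·AAA·ABA·AAA·ABA·AAA·CB·CB·CB·ABA·AAA·ABA·AAA·ABA·AAA·ABA·AAA
    A ↦ CB
    B ↦ AAA
    C ↦ ABA

A->CB, B->AAA, C->ABA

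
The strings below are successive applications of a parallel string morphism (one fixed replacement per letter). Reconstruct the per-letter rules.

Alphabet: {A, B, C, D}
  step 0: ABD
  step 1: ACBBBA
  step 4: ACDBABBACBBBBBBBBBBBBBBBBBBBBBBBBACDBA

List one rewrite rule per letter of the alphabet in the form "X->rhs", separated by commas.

A->AC, B->BB, C->D, D->BA

  step 0 ⇒ step 1: ABD ⇒ AC·BB·BA
    A ↦ AC
    B ↦ BB
    D ↦ BA
    C ↦ D  (constrained at step 1)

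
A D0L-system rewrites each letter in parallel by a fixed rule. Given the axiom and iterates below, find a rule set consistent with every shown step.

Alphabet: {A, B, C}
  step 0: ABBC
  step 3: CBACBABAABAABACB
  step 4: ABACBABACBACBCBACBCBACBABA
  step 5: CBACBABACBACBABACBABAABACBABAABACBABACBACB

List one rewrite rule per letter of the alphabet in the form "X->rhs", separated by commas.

A->CB, B->A, C->AB

  step 4 ⇒ step 5: ABACBABACBACBCBACBCBACBABA ⇒ CB·A·CB·AB·A·CB·A·CB·AB·A·CB·AB·A·AB·A·CB·AB·A·AB·A·CB·AB·A·CB·A·CB
    A ↦ CB
    B ↦ A
    C ↦ AB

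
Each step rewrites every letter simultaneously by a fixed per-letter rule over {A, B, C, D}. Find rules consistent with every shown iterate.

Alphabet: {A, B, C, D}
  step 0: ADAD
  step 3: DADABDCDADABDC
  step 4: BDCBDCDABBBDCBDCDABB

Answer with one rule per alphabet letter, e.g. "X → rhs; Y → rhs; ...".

A->DC, B->DA, C->B, D->B

  step 3 ⇒ step 4: DADABDCDADABDC ⇒ B·DC·B·DC·DA·B·B·B·DC·B·DC·DA·B·B
    A ↦ DC
    B ↦ DA
    C ↦ B
    D ↦ B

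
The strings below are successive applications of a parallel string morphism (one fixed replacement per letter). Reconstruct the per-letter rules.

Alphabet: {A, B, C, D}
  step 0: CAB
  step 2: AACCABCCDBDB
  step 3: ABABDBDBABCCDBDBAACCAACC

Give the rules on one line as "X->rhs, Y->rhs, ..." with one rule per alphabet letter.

  step 2 ⇒ step 3: AACCABCCDBDB ⇒ AB·AB·DB·DB·AB·CC·DB·DB·AA·CC·AA·CC
    A ↦ AB
    B ↦ CC
    C ↦ DB
    D ↦ AA

A->AB, B->CC, C->DB, D->AA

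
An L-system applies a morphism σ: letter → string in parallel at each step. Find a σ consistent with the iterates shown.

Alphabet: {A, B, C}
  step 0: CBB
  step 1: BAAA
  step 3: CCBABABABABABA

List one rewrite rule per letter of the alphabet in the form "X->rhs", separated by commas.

A->CC, B->A, C->BA

  step 0 ⇒ step 1: CBB ⇒ BA·A·A
    B ↦ A
    C ↦ BA
    A ↦ CC  (constrained at step 1)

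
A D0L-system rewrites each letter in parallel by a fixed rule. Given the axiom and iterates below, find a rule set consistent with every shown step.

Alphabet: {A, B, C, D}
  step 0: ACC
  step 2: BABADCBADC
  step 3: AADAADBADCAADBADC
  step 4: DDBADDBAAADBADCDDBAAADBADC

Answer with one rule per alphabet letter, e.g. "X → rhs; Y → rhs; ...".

A->D, B->AA, C->DC, D->BA

  step 3 ⇒ step 4: AADAADBADCAADBADC ⇒ D·D·BA·D·D·BA·AA·D·BA·DC·D·D·BA·AA·D·BA·DC
    A ↦ D
    B ↦ AA
    C ↦ DC
    D ↦ BA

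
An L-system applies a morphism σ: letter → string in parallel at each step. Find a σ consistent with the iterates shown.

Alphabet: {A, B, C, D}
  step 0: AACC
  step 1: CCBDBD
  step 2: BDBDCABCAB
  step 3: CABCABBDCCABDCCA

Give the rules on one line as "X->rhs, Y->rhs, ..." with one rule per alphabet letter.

  step 2 ⇒ step 3: BDBDCABCAB ⇒ CA·B·CA·B·BD·C·CA·BD·C·CA
    A ↦ C
    B ↦ CA
    C ↦ BD
    D ↦ B

A->C, B->CA, C->BD, D->B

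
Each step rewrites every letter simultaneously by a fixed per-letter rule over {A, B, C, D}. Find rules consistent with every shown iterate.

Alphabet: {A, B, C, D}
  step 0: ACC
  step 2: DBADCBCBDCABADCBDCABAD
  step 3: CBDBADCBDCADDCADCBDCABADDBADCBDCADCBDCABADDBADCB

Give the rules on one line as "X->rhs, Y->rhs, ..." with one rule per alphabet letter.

A->BAD, B->D, C->DCA, D->CB

  step 2 ⇒ step 3: DBADCBCBDCABADCBDCABAD ⇒ CB·D·BAD·CB·DCA·D·DCA·D·CB·DCA·BAD·D·BAD·CB·DCA·D·CB·DCA·BAD·D·BAD·CB
    A ↦ BAD
    B ↦ D
    C ↦ DCA
    D ↦ CB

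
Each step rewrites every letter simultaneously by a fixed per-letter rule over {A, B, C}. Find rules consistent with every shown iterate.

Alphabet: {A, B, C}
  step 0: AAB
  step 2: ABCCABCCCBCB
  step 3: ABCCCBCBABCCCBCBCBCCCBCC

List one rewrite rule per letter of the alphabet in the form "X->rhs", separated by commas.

  step 2 ⇒ step 3: ABCCABCCCBCB ⇒ AB·CC·CB·CB·AB·CC·CB·CB·CB·CC·CB·CC
    A ↦ AB
    B ↦ CC
    C ↦ CB

A->AB, B->CC, C->CB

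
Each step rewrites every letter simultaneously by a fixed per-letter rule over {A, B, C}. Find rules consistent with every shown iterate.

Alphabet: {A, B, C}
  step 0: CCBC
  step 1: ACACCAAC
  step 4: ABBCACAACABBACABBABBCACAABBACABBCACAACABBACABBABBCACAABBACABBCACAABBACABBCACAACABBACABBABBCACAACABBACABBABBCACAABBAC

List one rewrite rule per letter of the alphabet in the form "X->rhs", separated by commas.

  step 0 ⇒ step 1: CCBC ⇒ AC·AC·CA·AC
    B ↦ CA
    C ↦ AC
    A ↦ ABB  (constrained at step 1)

A->ABB, B->CA, C->AC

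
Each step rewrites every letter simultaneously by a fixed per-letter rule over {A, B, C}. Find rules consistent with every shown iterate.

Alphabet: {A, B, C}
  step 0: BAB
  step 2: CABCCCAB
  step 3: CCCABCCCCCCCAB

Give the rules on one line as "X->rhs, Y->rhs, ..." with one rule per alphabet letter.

A->C, B->AB, C->CC

  step 2 ⇒ step 3: CABCCCAB ⇒ CC·C·AB·CC·CC·CC·C·AB
    A ↦ C
    B ↦ AB
    C ↦ CC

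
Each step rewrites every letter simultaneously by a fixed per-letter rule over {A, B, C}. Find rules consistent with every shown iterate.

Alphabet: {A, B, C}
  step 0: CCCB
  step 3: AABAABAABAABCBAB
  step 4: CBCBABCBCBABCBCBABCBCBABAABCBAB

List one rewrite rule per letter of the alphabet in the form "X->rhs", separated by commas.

  step 3 ⇒ step 4: AABAABAABAABCBAB ⇒ CB·CB·AB·CB·CB·AB·CB·CB·AB·CB·CB·AB·A·AB·CB·AB
    A ↦ CB
    B ↦ AB
    C ↦ A

A->CB, B->AB, C->A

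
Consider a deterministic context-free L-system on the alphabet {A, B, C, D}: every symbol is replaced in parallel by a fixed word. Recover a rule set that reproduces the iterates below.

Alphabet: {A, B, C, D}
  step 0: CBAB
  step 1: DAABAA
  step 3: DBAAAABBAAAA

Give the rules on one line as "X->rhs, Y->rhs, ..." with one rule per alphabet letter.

A->B, B->AA, C->D, D->CA

  step 0 ⇒ step 1: CBAB ⇒ D·AA·B·AA
    A ↦ B
    B ↦ AA
    C ↦ D
    D ↦ CA  (constrained at step 1)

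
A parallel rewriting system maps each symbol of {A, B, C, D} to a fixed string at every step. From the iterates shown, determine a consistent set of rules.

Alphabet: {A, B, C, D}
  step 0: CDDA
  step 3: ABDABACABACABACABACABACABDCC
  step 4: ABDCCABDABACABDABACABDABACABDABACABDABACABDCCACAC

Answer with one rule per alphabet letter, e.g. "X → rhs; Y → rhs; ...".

  step 3 ⇒ step 4: ABDABACABACABACABACABACABDCC ⇒ AB·D·CC·AB·D·AB·AC·AB·D·AB·AC·AB·D·AB·AC·AB·D·AB·AC·AB·D·AB·AC·AB·D·CC·AC·AC
    A ↦ AB
    B ↦ D
    C ↦ AC
    D ↦ CC

A->AB, B->D, C->AC, D->CC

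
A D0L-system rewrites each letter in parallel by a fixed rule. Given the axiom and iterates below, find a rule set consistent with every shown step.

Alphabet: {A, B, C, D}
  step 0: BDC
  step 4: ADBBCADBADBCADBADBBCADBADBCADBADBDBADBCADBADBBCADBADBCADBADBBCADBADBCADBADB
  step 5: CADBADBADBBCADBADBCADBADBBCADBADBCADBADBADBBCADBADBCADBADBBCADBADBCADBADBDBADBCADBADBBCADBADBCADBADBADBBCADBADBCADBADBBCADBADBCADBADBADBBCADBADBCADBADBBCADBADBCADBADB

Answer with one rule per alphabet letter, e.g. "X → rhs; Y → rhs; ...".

  step 4 ⇒ step 5: ADBBCADBADBCADBADBBCADBADBCADBADBDBADBCADBADBBCADBADBCADBADBBCADBADBCADBADB ⇒ CA·DB·ADB·ADB·B·CA·DB·ADB·CA·DB·ADB·B·CA·DB·ADB·CA·DB·ADB·ADB·B·CA·DB·ADB·CA·DB·ADB·B·CA·DB·ADB·CA·DB·ADB·DB·ADB·CA·DB·ADB·B·CA·DB·ADB·CA·DB·ADB·ADB·B·CA·DB·ADB·CA·DB·ADB·B·CA·DB·ADB·CA·DB·ADB·ADB·B·CA·DB·ADB·CA·DB·ADB·B·CA·DB·ADB·CA·DB·ADB
    A ↦ CA
    B ↦ ADB
    C ↦ B
    D ↦ DB

A->CA, B->ADB, C->B, D->DB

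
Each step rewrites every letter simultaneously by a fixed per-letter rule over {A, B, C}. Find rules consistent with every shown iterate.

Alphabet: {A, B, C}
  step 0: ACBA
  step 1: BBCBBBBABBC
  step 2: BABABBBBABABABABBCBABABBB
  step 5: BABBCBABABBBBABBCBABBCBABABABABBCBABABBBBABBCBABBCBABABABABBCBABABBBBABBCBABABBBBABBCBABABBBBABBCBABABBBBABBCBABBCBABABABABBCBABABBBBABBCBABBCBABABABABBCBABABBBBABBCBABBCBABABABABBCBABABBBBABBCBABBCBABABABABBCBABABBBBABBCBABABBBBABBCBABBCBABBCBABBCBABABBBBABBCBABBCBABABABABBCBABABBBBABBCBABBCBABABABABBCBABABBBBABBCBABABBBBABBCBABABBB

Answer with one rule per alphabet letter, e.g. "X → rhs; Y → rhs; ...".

  step 1 ⇒ step 2: BBCBBBBABBC ⇒ BA·BA·BBB·BA·BA·BA·BA·BBC·BA·BA·BBB
    A ↦ BBC
    B ↦ BA
    C ↦ BBB

A->BBC, B->BA, C->BBB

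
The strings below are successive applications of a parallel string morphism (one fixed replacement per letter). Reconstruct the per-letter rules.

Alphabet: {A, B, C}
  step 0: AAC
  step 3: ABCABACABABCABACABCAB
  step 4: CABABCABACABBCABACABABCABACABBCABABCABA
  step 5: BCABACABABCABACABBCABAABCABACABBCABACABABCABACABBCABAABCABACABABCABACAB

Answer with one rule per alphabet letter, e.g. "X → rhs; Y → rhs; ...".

A->CAB, B->A, C->B

  step 4 ⇒ step 5: CABABCABACABBCABACABABCABACABBCABABCABA ⇒ B·CAB·A·CAB·A·B·CAB·A·CAB·B·CAB·A·A·B·CAB·A·CAB·B·CAB·A·CAB·A·B·CAB·A·CAB·B·CAB·A·A·B·CAB·A·CAB·A·B·CAB·A·CAB
    A ↦ CAB
    B ↦ A
    C ↦ B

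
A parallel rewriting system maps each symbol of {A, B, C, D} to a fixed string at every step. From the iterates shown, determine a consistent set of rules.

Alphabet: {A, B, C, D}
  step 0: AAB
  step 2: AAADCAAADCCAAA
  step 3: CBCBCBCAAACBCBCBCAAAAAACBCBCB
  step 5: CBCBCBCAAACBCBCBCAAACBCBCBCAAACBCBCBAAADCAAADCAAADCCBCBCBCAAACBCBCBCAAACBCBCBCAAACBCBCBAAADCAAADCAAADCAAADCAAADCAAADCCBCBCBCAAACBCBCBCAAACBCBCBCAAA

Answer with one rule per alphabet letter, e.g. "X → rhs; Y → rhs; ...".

A->CB, B->DC, C->AAA, D->C

  step 2 ⇒ step 3: AAADCAAADCCAAA ⇒ CB·CB·CB·C·AAA·CB·CB·CB·C·AAA·AAA·CB·CB·CB
    A ↦ CB
    C ↦ AAA
    D ↦ C
    B ↦ DC  (constrained at step 0)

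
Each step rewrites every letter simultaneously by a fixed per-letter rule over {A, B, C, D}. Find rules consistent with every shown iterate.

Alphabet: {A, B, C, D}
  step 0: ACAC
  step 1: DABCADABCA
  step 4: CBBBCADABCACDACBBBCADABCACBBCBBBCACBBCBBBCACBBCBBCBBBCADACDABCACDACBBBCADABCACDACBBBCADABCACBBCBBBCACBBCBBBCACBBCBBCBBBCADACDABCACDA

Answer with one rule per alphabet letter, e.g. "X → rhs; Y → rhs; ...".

A->DA, B->CBB, C->BCA, D->C

  step 0 ⇒ step 1: ACAC ⇒ DA·BCA·DA·BCA
    A ↦ DA
    C ↦ BCA
    B ↦ CBB  (constrained at step 1)
    D ↦ C  (constrained at step 1)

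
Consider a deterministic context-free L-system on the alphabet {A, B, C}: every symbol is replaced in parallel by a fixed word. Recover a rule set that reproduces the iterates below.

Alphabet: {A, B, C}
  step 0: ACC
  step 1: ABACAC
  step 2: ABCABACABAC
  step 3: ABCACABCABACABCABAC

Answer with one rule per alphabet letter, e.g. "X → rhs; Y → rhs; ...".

A->AB, B->C, C->AC

  step 2 ⇒ step 3: ABCABACABAC ⇒ AB·C·AC·AB·C·AB·AC·AB·C·AB·AC
    A ↦ AB
    B ↦ C
    C ↦ AC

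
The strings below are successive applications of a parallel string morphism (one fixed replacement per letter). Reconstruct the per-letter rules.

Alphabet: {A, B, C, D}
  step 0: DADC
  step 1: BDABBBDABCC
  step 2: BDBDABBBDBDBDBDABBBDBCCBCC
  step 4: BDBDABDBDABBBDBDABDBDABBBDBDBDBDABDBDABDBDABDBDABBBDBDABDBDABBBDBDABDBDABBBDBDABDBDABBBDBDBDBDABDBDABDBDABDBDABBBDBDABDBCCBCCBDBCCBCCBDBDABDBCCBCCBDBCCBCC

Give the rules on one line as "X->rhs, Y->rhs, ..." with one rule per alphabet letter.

A->BB, B->BD, C->BCC, D->BDA

  step 1 ⇒ step 2: BDABBBDABCC ⇒ BD·BDA·BB·BD·BD·BD·BDA·BB·BD·BCC·BCC
    A ↦ BB
    B ↦ BD
    C ↦ BCC
    D ↦ BDA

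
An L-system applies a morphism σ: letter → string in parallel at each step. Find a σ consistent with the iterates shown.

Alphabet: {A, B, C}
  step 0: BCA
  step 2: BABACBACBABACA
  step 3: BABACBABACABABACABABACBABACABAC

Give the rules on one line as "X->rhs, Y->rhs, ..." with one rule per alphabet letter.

A->BAC, B->BA, C->A

  step 2 ⇒ step 3: BABACBACBABACA ⇒ BA·BAC·BA·BAC·A·BA·BAC·A·BA·BAC·BA·BAC·A·BAC
    A ↦ BAC
    B ↦ BA
    C ↦ A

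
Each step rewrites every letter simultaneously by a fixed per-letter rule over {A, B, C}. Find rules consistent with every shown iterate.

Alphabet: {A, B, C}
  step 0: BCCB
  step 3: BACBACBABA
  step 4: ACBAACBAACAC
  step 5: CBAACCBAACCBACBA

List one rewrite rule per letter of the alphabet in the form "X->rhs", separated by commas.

A->C, B->A, C->BA

  step 4 ⇒ step 5: ACBAACBAACAC ⇒ C·BA·A·C·C·BA·A·C·C·BA·C·BA
    A ↦ C
    B ↦ A
    C ↦ BA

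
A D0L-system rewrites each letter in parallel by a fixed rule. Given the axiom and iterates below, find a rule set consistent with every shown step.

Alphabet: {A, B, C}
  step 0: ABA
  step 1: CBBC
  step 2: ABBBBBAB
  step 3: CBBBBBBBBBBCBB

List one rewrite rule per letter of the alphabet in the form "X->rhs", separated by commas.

  step 2 ⇒ step 3: ABBBBBAB ⇒ C·BB·BB·BB·BB·BB·C·BB
    A ↦ C
    B ↦ BB
  step 1 ⇒ step 2: CBBC ⇒ AB·BB·BB·AB
    C ↦ AB

A->C, B->BB, C->AB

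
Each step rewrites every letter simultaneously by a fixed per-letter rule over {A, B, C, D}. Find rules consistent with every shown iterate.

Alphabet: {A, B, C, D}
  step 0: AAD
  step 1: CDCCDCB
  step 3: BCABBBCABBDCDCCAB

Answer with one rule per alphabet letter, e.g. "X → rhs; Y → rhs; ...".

A->CDC, B->CAB, C->D, D->B

  step 0 ⇒ step 1: AAD ⇒ CDC·CDC·B
    A ↦ CDC
    D ↦ B
    B ↦ CAB  (constrained at step 1)
    C ↦ D  (constrained at step 1)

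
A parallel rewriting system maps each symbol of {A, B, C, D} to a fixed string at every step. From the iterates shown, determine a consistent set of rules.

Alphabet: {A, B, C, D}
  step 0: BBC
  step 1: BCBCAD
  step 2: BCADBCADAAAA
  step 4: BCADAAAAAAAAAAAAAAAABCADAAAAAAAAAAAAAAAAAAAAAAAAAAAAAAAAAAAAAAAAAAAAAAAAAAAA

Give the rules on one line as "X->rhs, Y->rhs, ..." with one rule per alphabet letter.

A->AAA, B->BC, C->AD, D->A

  step 1 ⇒ step 2: BCBCAD ⇒ BC·AD·BC·AD·AAA·A
    A ↦ AAA
    B ↦ BC
    C ↦ AD
    D ↦ A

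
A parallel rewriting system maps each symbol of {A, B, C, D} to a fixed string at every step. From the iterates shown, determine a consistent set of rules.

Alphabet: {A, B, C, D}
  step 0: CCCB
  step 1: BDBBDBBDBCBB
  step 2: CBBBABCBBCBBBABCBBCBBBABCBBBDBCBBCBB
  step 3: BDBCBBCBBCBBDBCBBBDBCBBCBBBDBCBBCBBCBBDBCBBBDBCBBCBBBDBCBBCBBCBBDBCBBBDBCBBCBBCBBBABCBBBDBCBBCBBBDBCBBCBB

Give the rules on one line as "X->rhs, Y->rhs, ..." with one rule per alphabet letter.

  step 2 ⇒ step 3: CBBBABCBBCBBBABCBBCBBBABCBBBDBCBBCBB ⇒ BDB·CBB·CBB·CBB·DB·CBB·BDB·CBB·CBB·BDB·CBB·CBB·CBB·DB·CBB·BDB·CBB·CBB·BDB·CBB·CBB·CBB·DB·CBB·BDB·CBB·CBB·CBB·BAB·CBB·BDB·CBB·CBB·BDB·CBB·CBB
    A ↦ DB
    B ↦ CBB
    C ↦ BDB
    D ↦ BAB

A->DB, B->CBB, C->BDB, D->BAB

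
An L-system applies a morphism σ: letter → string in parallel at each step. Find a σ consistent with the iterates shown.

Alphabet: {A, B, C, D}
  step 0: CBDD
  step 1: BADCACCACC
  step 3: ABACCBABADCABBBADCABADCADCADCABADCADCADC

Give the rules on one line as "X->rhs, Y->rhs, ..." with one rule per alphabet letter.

A->AB, B->ADC, C->B, D->ACC

  step 0 ⇒ step 1: CBDD ⇒ B·ADC·ACC·ACC
    B ↦ ADC
    C ↦ B
    D ↦ ACC
    A ↦ AB  (constrained at step 1)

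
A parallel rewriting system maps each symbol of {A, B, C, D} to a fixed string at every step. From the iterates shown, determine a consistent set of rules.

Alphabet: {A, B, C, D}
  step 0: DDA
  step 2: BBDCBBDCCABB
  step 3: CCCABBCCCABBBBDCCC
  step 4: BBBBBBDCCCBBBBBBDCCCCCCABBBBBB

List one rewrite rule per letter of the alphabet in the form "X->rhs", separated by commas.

  step 3 ⇒ step 4: CCCABBCCCABBBBDCCC ⇒ BB·BB·BB·DC·C·C·BB·BB·BB·DC·C·C·C·C·CA·BB·BB·BB
    A ↦ DC
    B ↦ C
    C ↦ BB
    D ↦ CA

A->DC, B->C, C->BB, D->CA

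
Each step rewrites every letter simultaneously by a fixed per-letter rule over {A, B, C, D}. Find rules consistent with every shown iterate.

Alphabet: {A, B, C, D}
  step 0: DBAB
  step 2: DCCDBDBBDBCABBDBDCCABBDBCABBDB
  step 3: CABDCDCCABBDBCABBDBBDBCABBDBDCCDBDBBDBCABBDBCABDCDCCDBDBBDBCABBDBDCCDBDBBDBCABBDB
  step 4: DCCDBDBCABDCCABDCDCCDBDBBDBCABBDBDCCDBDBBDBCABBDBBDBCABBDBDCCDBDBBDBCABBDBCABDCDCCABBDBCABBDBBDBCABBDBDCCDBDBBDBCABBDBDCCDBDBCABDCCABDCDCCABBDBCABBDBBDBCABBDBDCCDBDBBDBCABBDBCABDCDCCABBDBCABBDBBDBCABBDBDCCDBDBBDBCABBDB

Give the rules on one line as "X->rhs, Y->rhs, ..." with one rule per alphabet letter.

A->CD, B->BDB, C->DC, D->CAB

  step 3 ⇒ step 4: CABDCDCCABBDBCABBDBBDBCABBDBDCCDBDBBDBCABBDBCABDCDCCDBDBBDBCABBDBDCCDBDBBDBCABBDB ⇒ DC·CD·BDB·CAB·DC·CAB·DC·DC·CD·BDB·BDB·CAB·BDB·DC·CD·BDB·BDB·CAB·BDB·BDB·CAB·BDB·DC·CD·BDB·BDB·CAB·BDB·CAB·DC·DC·CAB·BDB·CAB·BDB·BDB·CAB·BDB·DC·CD·BDB·BDB·CAB·BDB·DC·CD·BDB·CAB·DC·CAB·DC·DC·CAB·BDB·CAB·BDB·BDB·CAB·BDB·DC·CD·BDB·BDB·CAB·BDB·CAB·DC·DC·CAB·BDB·CAB·BDB·BDB·CAB·BDB·DC·CD·BDB·BDB·CAB·BDB
    A ↦ CD
    B ↦ BDB
    C ↦ DC
    D ↦ CAB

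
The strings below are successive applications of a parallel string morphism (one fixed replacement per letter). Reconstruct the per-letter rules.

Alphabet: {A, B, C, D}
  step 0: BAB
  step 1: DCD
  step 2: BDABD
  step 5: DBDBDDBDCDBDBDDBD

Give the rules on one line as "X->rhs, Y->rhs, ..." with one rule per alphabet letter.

  step 1 ⇒ step 2: DCD ⇒ BD·A·BD
    C ↦ A
    D ↦ BD
  step 0 ⇒ step 1: BAB ⇒ D·C·D
    A ↦ C
  step 0 ⇒ step 1: BAB ⇒ D·C·D
    B ↦ D

A->C, B->D, C->A, D->BD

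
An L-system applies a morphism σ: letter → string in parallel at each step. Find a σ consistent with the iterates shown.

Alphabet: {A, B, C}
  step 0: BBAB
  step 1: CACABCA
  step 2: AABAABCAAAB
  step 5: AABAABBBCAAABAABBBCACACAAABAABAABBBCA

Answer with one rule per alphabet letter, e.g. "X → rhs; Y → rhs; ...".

A->B, B->CA, C->AA

  step 1 ⇒ step 2: CACABCA ⇒ AA·B·AA·B·CA·AA·B
    A ↦ B
    B ↦ CA
    C ↦ AA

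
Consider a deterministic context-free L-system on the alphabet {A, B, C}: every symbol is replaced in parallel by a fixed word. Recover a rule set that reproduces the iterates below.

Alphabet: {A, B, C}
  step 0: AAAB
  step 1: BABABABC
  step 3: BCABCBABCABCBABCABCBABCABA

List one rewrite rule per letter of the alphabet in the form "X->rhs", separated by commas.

  step 0 ⇒ step 1: AAAB ⇒ BA·BA·BA·BC
    A ↦ BA
    B ↦ BC
    C ↦ A  (constrained at step 1)

A->BA, B->BC, C->A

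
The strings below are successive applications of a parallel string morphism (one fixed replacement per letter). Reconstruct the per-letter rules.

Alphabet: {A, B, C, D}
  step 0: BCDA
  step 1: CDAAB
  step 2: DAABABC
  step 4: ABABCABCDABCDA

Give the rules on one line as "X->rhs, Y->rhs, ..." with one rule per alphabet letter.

  step 1 ⇒ step 2: CDAAB ⇒ D·A·AB·AB·C
    A ↦ AB
    B ↦ C
    C ↦ D
    D ↦ A

A->AB, B->C, C->D, D->A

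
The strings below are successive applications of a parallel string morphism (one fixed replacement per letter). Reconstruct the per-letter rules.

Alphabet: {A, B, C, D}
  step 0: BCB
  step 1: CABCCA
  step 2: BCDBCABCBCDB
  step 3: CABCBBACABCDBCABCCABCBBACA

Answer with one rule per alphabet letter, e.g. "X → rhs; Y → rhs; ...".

  step 2 ⇒ step 3: BCDBCABCBCDB ⇒ CA·BC·BBA·CA·BC·DB·CA·BC·CA·BC·BBA·CA
    A ↦ DB
    B ↦ CA
    C ↦ BC
    D ↦ BBA

A->DB, B->CA, C->BC, D->BBA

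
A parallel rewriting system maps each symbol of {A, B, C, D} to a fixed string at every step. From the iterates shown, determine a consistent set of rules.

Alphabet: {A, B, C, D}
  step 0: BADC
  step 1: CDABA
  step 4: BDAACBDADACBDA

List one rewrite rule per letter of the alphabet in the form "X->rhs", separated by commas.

A->DA, B->C, C->A, D->B

  step 0 ⇒ step 1: BADC ⇒ C·DA·B·A
    A ↦ DA
    B ↦ C
    C ↦ A
    D ↦ B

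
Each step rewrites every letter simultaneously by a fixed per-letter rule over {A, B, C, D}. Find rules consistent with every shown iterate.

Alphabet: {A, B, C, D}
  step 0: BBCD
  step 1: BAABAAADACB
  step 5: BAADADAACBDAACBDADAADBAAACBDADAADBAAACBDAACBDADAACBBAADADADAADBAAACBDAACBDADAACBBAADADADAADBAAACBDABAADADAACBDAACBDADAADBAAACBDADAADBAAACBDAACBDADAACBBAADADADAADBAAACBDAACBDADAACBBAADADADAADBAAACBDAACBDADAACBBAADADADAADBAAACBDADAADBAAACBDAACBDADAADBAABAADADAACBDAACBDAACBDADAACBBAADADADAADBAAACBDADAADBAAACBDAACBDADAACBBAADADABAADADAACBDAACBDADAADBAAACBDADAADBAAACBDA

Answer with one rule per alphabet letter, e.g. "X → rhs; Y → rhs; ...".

  step 0 ⇒ step 1: BBCD ⇒ BAA·BAA·AD·ACB
    B ↦ BAA
    C ↦ AD
    D ↦ ACB
    A ↦ DA  (constrained at step 1)

A->DA, B->BAA, C->AD, D->ACB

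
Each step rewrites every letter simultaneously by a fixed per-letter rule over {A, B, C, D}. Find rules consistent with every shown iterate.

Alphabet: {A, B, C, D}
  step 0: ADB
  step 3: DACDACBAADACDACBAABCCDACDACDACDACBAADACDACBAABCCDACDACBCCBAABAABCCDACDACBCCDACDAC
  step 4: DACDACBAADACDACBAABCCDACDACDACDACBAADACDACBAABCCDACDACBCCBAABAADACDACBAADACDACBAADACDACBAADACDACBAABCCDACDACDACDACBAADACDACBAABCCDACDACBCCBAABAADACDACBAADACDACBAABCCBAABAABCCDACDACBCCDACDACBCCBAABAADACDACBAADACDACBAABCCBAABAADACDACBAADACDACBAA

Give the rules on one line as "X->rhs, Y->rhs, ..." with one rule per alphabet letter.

  step 3 ⇒ step 4: DACDACBAADACDACBAABCCDACDACDACDACBAADACDACBAABCCDACDACBCCBAABAABCCDACDACBCCDACDAC ⇒ DAC·DAC·BAA·DAC·DAC·BAA·BCC·DAC·DAC·DAC·DAC·BAA·DAC·DAC·BAA·BCC·DAC·DAC·BCC·BAA·BAA·DAC·DAC·BAA·DAC·DAC·BAA·DAC·DAC·BAA·DAC·DAC·BAA·BCC·DAC·DAC·DAC·DAC·BAA·DAC·DAC·BAA·BCC·DAC·DAC·BCC·BAA·BAA·DAC·DAC·BAA·DAC·DAC·BAA·BCC·BAA·BAA·BCC·DAC·DAC·BCC·DAC·DAC·BCC·BAA·BAA·DAC·DAC·BAA·DAC·DAC·BAA·BCC·BAA·BAA·DAC·DAC·BAA·DAC·DAC·BAA
    A ↦ DAC
    B ↦ BCC
    C ↦ BAA
    D ↦ DAC

A->DAC, B->BCC, C->BAA, D->DAC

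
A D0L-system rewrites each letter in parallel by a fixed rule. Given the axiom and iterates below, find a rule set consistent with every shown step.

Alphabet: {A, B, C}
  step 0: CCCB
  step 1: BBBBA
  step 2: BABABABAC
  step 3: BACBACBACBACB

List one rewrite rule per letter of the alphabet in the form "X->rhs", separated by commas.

  step 2 ⇒ step 3: BABABABAC ⇒ BA·C·BA·C·BA·C·BA·C·B
    A ↦ C
    B ↦ BA
    C ↦ B

A->C, B->BA, C->B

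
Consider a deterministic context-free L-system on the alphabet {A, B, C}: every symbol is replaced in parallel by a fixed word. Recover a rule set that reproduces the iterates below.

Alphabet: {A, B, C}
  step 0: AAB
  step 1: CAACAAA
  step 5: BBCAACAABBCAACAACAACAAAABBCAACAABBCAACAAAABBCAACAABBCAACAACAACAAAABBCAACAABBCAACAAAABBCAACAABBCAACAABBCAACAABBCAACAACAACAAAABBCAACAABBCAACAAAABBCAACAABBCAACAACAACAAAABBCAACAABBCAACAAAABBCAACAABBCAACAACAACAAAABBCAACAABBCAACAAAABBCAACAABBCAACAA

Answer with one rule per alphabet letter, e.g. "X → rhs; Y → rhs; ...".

  step 0 ⇒ step 1: AAB ⇒ CAA·CAA·A
    A ↦ CAA
    B ↦ A
    C ↦ BB  (constrained at step 1)

A->CAA, B->A, C->BB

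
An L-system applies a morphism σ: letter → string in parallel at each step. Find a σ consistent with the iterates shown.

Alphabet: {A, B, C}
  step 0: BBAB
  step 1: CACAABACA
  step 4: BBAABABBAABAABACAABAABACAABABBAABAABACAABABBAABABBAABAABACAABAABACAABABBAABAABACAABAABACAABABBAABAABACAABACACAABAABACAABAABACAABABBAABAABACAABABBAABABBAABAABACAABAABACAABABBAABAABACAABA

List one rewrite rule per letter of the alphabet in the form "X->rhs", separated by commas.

  step 0 ⇒ step 1: BBAB ⇒ CA·CA·ABA·CA
    A ↦ ABA
    B ↦ CA
    C ↦ BBA  (constrained at step 1)

A->ABA, B->CA, C->BBA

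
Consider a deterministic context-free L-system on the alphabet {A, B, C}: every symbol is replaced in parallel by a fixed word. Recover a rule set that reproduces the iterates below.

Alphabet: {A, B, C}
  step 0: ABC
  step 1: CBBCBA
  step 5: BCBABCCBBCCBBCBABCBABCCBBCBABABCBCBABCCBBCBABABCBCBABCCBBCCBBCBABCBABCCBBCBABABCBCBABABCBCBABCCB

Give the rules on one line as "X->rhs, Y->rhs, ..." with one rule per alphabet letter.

  step 0 ⇒ step 1: ABC ⇒ CB·BC·BA
    A ↦ CB
    B ↦ BC
    C ↦ BA

A->CB, B->BC, C->BA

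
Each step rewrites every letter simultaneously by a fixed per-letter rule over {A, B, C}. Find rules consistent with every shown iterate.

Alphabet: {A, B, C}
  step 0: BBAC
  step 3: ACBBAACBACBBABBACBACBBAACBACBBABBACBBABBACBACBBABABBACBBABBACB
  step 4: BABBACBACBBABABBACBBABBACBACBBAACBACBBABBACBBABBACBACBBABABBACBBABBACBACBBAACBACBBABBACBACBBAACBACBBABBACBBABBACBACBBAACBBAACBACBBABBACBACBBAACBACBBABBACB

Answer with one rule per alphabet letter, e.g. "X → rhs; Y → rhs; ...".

A->BA, B->ACB, C->BB

  step 3 ⇒ step 4: ACBBAACBACBBABBACBACBBAACBACBBABBACBBABBACBACBBABABBACBBABBACB ⇒ BA·BB·ACB·ACB·BA·BA·BB·ACB·BA·BB·ACB·ACB·BA·ACB·ACB·BA·BB·ACB·BA·BB·ACB·ACB·BA·BA·BB·ACB·BA·BB·ACB·ACB·BA·ACB·ACB·BA·BB·ACB·ACB·BA·ACB·ACB·BA·BB·ACB·BA·BB·ACB·ACB·BA·ACB·BA·ACB·ACB·BA·BB·ACB·ACB·BA·ACB·ACB·BA·BB·ACB
    A ↦ BA
    B ↦ ACB
    C ↦ BB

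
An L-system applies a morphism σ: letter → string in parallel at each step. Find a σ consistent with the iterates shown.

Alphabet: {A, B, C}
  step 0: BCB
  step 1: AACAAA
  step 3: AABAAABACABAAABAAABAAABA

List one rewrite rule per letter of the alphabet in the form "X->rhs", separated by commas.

  step 0 ⇒ step 1: BCB ⇒ AA·CA·AA
    B ↦ AA
    C ↦ CA
    A ↦ BA  (constrained at step 1)

A->BA, B->AA, C->CA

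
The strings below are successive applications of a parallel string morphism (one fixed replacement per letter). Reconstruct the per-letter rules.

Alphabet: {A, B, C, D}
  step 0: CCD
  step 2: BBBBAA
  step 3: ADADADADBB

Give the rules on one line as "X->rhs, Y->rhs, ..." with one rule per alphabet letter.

A->B, B->AD, C->AA, D->C

  step 2 ⇒ step 3: BBBBAA ⇒ AD·AD·AD·AD·B·B
    A ↦ B
    B ↦ AD
    C ↦ AA  (constrained at step 0)
    D ↦ C  (constrained at step 0)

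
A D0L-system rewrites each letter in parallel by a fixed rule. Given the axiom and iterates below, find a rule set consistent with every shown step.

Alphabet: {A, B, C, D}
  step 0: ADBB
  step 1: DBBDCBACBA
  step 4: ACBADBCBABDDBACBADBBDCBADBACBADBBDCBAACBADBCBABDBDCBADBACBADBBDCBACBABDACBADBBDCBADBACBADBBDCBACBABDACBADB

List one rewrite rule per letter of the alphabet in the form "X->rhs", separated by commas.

A->DB, B->CBA, C->A, D->BD

  step 0 ⇒ step 1: ADBB ⇒ DB·BD·CBA·CBA
    A ↦ DB
    B ↦ CBA
    D ↦ BD
    C ↦ A  (constrained at step 1)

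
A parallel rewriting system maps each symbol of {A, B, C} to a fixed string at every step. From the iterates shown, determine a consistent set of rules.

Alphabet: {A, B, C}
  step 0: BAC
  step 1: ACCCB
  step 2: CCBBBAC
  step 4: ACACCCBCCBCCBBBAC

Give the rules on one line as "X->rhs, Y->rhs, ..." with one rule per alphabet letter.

  step 1 ⇒ step 2: ACCCB ⇒ CC·B·B·B·AC
    A ↦ CC
    B ↦ AC
    C ↦ B

A->CC, B->AC, C->B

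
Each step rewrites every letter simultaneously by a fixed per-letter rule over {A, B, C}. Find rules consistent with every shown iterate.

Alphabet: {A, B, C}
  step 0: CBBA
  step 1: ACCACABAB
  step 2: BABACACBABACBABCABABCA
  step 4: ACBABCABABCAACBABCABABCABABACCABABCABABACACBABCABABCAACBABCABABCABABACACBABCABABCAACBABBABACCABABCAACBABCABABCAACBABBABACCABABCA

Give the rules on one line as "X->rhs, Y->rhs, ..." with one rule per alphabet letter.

  step 1 ⇒ step 2: ACCACABAB ⇒ BAB·AC·AC·BAB·AC·BAB·CA·BAB·CA
    A ↦ BAB
    B ↦ CA
    C ↦ AC

A->BAB, B->CA, C->AC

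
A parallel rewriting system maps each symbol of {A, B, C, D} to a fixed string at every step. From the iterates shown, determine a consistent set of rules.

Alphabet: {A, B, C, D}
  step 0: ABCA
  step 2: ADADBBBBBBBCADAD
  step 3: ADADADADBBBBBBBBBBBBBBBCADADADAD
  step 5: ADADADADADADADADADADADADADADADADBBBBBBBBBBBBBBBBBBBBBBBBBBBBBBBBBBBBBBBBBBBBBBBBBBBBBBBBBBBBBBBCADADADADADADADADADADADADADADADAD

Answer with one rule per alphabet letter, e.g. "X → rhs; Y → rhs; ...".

A->AD, B->BB, C->BC, D->AD

  step 2 ⇒ step 3: ADADBBBBBBBCADAD ⇒ AD·AD·AD·AD·BB·BB·BB·BB·BB·BB·BB·BC·AD·AD·AD·AD
    A ↦ AD
    B ↦ BB
    C ↦ BC
    D ↦ AD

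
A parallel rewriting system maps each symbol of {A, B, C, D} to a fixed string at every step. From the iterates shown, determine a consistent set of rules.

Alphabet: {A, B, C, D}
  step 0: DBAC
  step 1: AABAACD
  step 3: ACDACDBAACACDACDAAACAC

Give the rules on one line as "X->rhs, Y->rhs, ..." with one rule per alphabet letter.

A->AC, B->BA, C->D, D->AA

  step 0 ⇒ step 1: DBAC ⇒ AA·BA·AC·D
    A ↦ AC
    B ↦ BA
    C ↦ D
    D ↦ AA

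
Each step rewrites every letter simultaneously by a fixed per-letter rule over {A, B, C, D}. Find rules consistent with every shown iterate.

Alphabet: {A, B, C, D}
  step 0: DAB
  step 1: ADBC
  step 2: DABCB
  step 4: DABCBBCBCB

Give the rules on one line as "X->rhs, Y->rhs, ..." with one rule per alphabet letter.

  step 1 ⇒ step 2: ADBC ⇒ D·A·BC·B
    A ↦ D
    B ↦ BC
    C ↦ B
    D ↦ A

A->D, B->BC, C->B, D->A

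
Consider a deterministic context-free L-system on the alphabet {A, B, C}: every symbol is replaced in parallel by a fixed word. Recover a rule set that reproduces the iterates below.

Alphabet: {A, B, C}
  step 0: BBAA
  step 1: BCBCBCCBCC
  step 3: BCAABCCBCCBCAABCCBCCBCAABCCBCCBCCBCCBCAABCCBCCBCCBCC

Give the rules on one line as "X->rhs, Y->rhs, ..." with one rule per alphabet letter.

A->BCC, B->BC, C->AA

  step 0 ⇒ step 1: BBAA ⇒ BC·BC·BCC·BCC
    A ↦ BCC
    B ↦ BC
    C ↦ AA  (constrained at step 1)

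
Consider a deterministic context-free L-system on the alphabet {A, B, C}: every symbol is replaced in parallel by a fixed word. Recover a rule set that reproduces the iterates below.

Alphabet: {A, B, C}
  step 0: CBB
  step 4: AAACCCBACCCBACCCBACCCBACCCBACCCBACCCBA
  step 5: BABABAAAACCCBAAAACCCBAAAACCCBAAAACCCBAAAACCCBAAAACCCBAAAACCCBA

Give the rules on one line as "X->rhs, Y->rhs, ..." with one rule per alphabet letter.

A->BA, B->CCC, C->A

  step 4 ⇒ step 5: AAACCCBACCCBACCCBACCCBACCCBACCCBACCCBA ⇒ BA·BA·BA·A·A·A·CCC·BA·A·A·A·CCC·BA·A·A·A·CCC·BA·A·A·A·CCC·BA·A·A·A·CCC·BA·A·A·A·CCC·BA·A·A·A·CCC·BA
    A ↦ BA
    B ↦ CCC
    C ↦ A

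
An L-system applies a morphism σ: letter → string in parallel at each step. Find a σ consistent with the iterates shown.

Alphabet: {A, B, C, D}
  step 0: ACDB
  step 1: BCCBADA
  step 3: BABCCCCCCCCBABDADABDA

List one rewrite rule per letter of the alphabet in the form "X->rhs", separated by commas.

A->B, B->DA, C->CC, D->BA

  step 0 ⇒ step 1: ACDB ⇒ B·CC·BA·DA
    A ↦ B
    B ↦ DA
    C ↦ CC
    D ↦ BA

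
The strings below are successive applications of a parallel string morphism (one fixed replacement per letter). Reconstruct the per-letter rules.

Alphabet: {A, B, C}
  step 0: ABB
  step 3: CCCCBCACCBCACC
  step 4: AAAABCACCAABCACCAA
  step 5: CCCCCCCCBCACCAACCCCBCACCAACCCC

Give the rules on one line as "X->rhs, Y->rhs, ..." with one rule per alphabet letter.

  step 4 ⇒ step 5: AAAABCACCAABCACCAA ⇒ CC·CC·CC·CC·BC·A·CC·A·A·CC·CC·BC·A·CC·A·A·CC·CC
    A ↦ CC
    B ↦ BC
    C ↦ A

A->CC, B->BC, C->A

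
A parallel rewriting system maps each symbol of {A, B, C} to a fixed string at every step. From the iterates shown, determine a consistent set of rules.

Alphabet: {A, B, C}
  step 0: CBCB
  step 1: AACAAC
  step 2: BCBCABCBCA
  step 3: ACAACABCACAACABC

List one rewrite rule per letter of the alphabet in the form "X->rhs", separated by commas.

A->BC, B->AC, C->A

  step 2 ⇒ step 3: BCBCABCBCA ⇒ AC·A·AC·A·BC·AC·A·AC·A·BC
    A ↦ BC
    B ↦ AC
    C ↦ A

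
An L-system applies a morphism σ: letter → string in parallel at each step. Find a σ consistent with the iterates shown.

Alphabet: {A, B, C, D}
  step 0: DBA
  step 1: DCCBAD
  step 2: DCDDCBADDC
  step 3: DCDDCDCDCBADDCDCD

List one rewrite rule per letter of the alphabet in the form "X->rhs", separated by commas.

  step 2 ⇒ step 3: DCDDCBADDC ⇒ DC·D·DC·DC·D·CB·AD·DC·DC·D
    A ↦ AD
    B ↦ CB
    C ↦ D
    D ↦ DC

A->AD, B->CB, C->D, D->DC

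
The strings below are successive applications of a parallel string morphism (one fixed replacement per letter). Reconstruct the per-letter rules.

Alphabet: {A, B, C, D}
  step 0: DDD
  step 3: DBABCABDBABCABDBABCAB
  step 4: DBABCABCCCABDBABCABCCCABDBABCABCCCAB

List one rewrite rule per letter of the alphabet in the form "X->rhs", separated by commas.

  step 3 ⇒ step 4: DBABCABDBABCABDBABCAB ⇒ DB·AB·C·AB·CC·C·AB·DB·AB·C·AB·CC·C·AB·DB·AB·C·AB·CC·C·AB
    A ↦ C
    B ↦ AB
    C ↦ CC
    D ↦ DB

A->C, B->AB, C->CC, D->DB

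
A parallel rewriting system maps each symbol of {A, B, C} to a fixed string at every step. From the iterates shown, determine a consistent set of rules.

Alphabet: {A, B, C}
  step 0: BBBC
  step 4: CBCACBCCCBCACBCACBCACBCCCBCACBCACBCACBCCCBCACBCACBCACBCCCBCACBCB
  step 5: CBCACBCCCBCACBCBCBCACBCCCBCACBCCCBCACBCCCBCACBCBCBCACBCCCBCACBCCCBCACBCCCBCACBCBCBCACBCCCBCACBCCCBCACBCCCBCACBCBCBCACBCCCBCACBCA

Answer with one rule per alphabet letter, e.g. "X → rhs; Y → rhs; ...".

A->CC, B->CA, C->CB

  step 4 ⇒ step 5: CBCACBCCCBCACBCACBCACBCCCBCACBCACBCACBCCCBCACBCACBCACBCCCBCACBCB ⇒ CB·CA·CB·CC·CB·CA·CB·CB·CB·CA·CB·CC·CB·CA·CB·CC·CB·CA·CB·CC·CB·CA·CB·CB·CB·CA·CB·CC·CB·CA·CB·CC·CB·CA·CB·CC·CB·CA·CB·CB·CB·CA·CB·CC·CB·CA·CB·CC·CB·CA·CB·CC·CB·CA·CB·CB·CB·CA·CB·CC·CB·CA·CB·CA
    A ↦ CC
    B ↦ CA
    C ↦ CB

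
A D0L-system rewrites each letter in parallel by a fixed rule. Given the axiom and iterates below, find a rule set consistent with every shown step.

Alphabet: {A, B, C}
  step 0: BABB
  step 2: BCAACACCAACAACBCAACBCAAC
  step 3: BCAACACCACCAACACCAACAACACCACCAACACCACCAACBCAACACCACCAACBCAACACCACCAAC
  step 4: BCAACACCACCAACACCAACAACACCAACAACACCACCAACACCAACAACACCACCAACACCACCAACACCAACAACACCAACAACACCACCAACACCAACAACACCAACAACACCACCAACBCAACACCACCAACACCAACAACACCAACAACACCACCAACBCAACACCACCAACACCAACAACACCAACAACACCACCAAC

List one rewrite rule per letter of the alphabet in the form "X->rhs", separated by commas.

A->ACC, B->BC, C->AAC

  step 3 ⇒ step 4: BCAACACCACCAACACCAACAACACCACCAACACCACCAACBCAACACCACCAACBCAACACCACCAAC ⇒ BC·AAC·ACC·ACC·AAC·ACC·AAC·AAC·ACC·AAC·AAC·ACC·ACC·AAC·ACC·AAC·AAC·ACC·ACC·AAC·ACC·ACC·AAC·ACC·AAC·AAC·ACC·AAC·AAC·ACC·ACC·AAC·ACC·AAC·AAC·ACC·AAC·AAC·ACC·ACC·AAC·BC·AAC·ACC·ACC·AAC·ACC·AAC·AAC·ACC·AAC·AAC·ACC·ACC·AAC·BC·AAC·ACC·ACC·AAC·ACC·AAC·AAC·ACC·AAC·AAC·ACC·ACC·AAC
    A ↦ ACC
    B ↦ BC
    C ↦ AAC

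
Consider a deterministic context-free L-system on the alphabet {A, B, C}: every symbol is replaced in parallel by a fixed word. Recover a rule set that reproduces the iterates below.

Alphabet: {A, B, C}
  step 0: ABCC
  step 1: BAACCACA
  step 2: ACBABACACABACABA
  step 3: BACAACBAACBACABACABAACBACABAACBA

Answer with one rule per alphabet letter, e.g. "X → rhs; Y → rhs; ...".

A->BA, B->AC, C->CA

  step 2 ⇒ step 3: ACBABACACABACABA ⇒ BA·CA·AC·BA·AC·BA·CA·BA·CA·BA·AC·BA·CA·BA·AC·BA
    A ↦ BA
    B ↦ AC
    C ↦ CA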